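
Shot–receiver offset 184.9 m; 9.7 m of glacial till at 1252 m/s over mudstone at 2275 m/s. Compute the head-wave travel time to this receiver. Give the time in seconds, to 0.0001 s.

θ_c = arcsin(V₁/V₂) = arcsin(1252/2275) = 33.39°, cos θ_c = 0.8349.
Intercept time tᵢ = 2h cos θ_c / V₁ = 2·9.7·0.8349/1252 = 0.01294 s.
t = x/V₂ + tᵢ = 184.9/2275 + 0.01294 = 0.09421 s.

0.0942 s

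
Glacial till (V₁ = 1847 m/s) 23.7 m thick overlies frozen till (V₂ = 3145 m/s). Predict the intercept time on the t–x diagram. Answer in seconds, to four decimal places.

0.0208 s

tᵢ = 2h·√(V₂²−V₁²)/(V₁V₂).
√(V₂²−V₁²) = √(3145²−1847²) = 2545.5 m/s.
tᵢ = 2·23.7·2545.5/(1847·3145) = 0.02077 s.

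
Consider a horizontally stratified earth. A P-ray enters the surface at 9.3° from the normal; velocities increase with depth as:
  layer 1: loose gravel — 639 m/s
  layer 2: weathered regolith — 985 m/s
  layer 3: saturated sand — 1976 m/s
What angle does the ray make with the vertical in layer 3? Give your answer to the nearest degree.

30°

Ray parameter p = sin 9.3° / 639 = 2.5290e-04 s/m.
sin θ_3 = p·V_3 = 2.5290e-04 × 1976 = 0.4997.
θ_3 = arcsin 0.4997 = 29.98°.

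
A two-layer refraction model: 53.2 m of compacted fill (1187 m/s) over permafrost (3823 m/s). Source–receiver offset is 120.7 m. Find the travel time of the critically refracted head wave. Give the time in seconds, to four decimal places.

0.1168 s

t = x/V₂ + 2h·√(V₂²−V₁²)/(V₁V₂).
√(V₂²−V₁²) = √(3823²−1187²) = 3634.1 m/s; delay term = 2·53.2·3634.1/(1187·3823) = 0.08521 s.
t = 120.7/3823 + 0.08521 = 0.11678 s.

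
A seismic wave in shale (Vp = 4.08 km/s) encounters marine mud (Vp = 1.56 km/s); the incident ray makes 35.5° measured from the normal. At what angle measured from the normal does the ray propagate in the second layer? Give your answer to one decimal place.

12.8°

Snell's law: sin θ₂ = (V₂/V₁)·sin θ₁ = (1.56/4.08)·sin 35.5° = 0.2220.
θ₂ = arcsin 0.2220 = 12.83° from the normal.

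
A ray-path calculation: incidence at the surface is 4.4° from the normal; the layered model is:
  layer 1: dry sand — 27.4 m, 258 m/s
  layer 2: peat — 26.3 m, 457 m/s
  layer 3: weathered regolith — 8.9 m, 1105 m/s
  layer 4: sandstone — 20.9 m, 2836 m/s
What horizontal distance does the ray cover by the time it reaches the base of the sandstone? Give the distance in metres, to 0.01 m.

Apply Snell's law at each interface; in layer i the horizontal offset is hᵢ·tan θᵢ.
Layer 1: θ = 4.40°; offset = 27.4·tan 4.40° = 2.1083 m.
Layer 2: sin θ = 457·sin 4.4°/258 = 0.1359, θ = 7.81°; offset = 26.3·tan 7.81° = 3.6075 m.
Layer 3: sin θ = 1105·sin 4.4°/258 = 0.3286, θ = 19.18°; offset = 8.9·tan 19.18° = 3.0963 m.
Layer 4: sin θ = 2836·sin 4.4°/258 = 0.8433, θ = 57.49°; offset = 20.9·tan 57.49° = 32.7961 m.
Σ offsets = 41.6082 m.

41.61 m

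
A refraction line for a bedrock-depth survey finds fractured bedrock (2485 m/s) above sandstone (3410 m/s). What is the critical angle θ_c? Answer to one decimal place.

Critical incidence: sin θ_c = V₁/V₂ = 2485/3410 = 0.7287.
θ_c = arcsin 0.7287 = 46.78°.

46.8°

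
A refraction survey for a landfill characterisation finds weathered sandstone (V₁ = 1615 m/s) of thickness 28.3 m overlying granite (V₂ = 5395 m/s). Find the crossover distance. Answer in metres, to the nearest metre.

x_cross = 2h·√((V₂+V₁)/(V₂−V₁)).
(V₂+V₁)/(V₂−V₁) = (5395+1615)/(5395−1615) = 1.8545; √ = 1.3618.
x_cross = 2·28.3·1.3618 = 77.08 m.

77 m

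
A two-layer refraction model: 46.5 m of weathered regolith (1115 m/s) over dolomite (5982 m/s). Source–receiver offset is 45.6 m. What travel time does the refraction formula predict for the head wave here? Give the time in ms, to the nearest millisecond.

90 ms

θ_c = arcsin(V₁/V₂) = arcsin(1115/5982) = 10.74°, cos θ_c = 0.9825.
Intercept time tᵢ = 2h cos θ_c / V₁ = 2·46.5·0.9825/1115 = 0.08195 s.
t = x/V₂ + tᵢ = 45.6/5982 + 0.08195 = 0.08957 s.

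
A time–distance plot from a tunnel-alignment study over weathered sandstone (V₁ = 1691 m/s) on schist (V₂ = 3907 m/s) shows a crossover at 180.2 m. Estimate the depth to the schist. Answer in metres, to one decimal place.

56.7 m

x_cross = 2h·√((V₂+V₁)/(V₂−V₁)) → h = x_cross / (2·√((V₂+V₁)/(V₂−V₁))).
√((V₂+V₁)/(V₂−V₁)) = √((3907+1691)/(3907−1691)) = 1.5894.
h = 180.2 / (2·1.5894) = 56.69 m.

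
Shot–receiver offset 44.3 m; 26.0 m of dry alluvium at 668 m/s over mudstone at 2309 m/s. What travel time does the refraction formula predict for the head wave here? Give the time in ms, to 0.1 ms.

θ_c = arcsin(V₁/V₂) = arcsin(668/2309) = 16.82°, cos θ_c = 0.9572.
Intercept time tᵢ = 2h cos θ_c / V₁ = 2·26.0·0.9572/668 = 0.07452 s.
t = x/V₂ + tᵢ = 44.3/2309 + 0.07452 = 0.09370 s.

93.7 ms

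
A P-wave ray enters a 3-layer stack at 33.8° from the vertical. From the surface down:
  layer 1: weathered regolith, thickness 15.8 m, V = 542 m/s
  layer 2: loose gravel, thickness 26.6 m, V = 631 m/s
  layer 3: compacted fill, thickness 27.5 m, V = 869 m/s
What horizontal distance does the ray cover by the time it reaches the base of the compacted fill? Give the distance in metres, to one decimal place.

p = sin θ₁/V₁ = sin 33.8°/542 = 1.0264e-03 s/m is conserved through the stack.
Layer 1: θ = 33.80°; offset = 15.8·tan 33.80° = 10.577 m.
Layer 2: sin θ = p·631 = 0.6476 → θ = 40.36°; offset = 26.6·tan 40.36° = 22.610 m.
Layer 3: sin θ = p·869 = 0.8919 → θ = 63.12°; offset = 27.5·tan 63.12° = 54.242 m.
Summing the layer offsets gives 87.429 m.

87.4 m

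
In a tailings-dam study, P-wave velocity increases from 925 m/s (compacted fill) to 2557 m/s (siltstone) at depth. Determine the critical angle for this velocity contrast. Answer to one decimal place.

At critical incidence the refracted ray runs along the interface (θ₂ = 90°), so sin θ_c = V₁/V₂.
θ_c = arcsin(925/2557) = arcsin 0.3618 = 21.21°.

21.2°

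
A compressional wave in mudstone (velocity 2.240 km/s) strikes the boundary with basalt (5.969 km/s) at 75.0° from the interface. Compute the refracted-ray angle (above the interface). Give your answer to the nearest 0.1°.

46.4°

Convert to the normal: θ₁ = 90° − 75.0° = 15.0°.
Snell's law: sin θ₂ = (V₂/V₁)·sin θ₁ = (5.969/2.240)·sin 15.0° = 0.6897.
θ₂ = arcsin 0.6897 = 43.61° from the normal.
From the interface: 90° − 43.61° = 46.39°.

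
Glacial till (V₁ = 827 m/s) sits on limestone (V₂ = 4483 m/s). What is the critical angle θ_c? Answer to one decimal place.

At critical incidence the refracted ray runs along the interface (θ₂ = 90°), so sin θ_c = V₁/V₂.
θ_c = arcsin(827/4483) = arcsin 0.1845 = 10.63°.

10.6°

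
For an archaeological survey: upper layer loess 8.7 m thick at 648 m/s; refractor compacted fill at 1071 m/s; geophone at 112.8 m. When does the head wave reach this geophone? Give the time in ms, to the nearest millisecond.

t = x/V₂ + 2h·√(V₂²−V₁²)/(V₁V₂).
√(V₂²−V₁²) = √(1071²−648²) = 852.7 m/s; delay term = 2·8.7·852.7/(648·1071) = 0.02138 s.
t = 112.8/1071 + 0.02138 = 0.12670 s.

127 ms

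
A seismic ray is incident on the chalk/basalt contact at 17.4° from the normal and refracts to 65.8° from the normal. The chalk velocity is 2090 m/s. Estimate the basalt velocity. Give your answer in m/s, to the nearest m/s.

6375 m/s

Snell's law: sin 17.4°/V₁ = sin 65.8°/V₂.
V₂ = V₁·sin 65.8°/sin 17.4° = 2090 × 3.0502 = 6374.82 m/s.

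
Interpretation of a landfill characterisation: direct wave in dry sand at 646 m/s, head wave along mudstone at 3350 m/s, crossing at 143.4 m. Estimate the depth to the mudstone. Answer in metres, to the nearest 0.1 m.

h = (x_cross/2)·√((V₂−V₁)/(V₂+V₁)).
(V₂−V₁)/(V₂+V₁) = (3350−646)/(3350+646) = 0.6767; √ = 0.8226.
h = (143.4/2)·0.8226 = 58.98 m.

59.0 m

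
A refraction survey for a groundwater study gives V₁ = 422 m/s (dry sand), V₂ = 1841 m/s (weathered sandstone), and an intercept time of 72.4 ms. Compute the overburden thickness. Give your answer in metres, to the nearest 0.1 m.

15.7 m

θ_c = arcsin(422/1841) = 13.25°; cos θ_c = 0.9734.
tᵢ = 2h cos θ_c/V₁ ⇒ h = tᵢ·V₁/(2 cos θ_c) = 0.0724·422/(2·0.9734) = 15.69 m.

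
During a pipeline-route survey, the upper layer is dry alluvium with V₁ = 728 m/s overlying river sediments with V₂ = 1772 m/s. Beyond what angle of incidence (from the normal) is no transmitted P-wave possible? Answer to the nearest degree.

At critical incidence the refracted ray runs along the interface (θ₂ = 90°), so sin θ_c = V₁/V₂.
θ_c = arcsin(728/1772) = arcsin 0.4108 = 24.26°.

24°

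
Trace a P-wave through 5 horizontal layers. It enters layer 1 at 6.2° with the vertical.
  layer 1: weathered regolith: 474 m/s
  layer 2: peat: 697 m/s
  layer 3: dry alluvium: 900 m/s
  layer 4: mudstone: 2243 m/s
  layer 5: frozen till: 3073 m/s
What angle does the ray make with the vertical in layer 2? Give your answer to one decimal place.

Snell's law across each interface conserves sin θ / V, so sin θ_2 = V_2·sin θ₁/V₁.
sin θ_2 = 697 × sin 6.2° / 474 = 0.1588.
θ_2 = 9.14° from the vertical.

9.1°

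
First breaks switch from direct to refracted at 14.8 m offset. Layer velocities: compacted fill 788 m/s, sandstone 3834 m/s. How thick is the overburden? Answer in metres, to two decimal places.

h = (x_cross/2)·√((V₂−V₁)/(V₂+V₁)).
(V₂−V₁)/(V₂+V₁) = (3834−788)/(3834+788) = 0.6590; √ = 0.8118.
h = (14.8/2)·0.8118 = 6.01 m.

6.01 m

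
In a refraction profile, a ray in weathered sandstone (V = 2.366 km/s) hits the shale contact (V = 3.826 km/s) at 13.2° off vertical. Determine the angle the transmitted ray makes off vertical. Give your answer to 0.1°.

21.7°

sin θ₁/V₁ = sin θ₂/V₂ ⇒ sin θ₂ = 3.826·sin 13.2°/2.366 = 3.826·0.2284/2.366 = 0.3693.
θ₂ = sin⁻¹(0.3693) = 21.67° (from vertical).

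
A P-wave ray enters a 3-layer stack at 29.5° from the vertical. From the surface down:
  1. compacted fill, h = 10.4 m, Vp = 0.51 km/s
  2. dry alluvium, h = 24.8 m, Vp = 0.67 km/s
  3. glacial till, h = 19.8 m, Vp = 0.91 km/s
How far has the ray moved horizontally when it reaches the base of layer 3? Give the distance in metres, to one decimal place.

Apply Snell's law at each interface; in layer i the horizontal offset is hᵢ·tan θᵢ.
Layer 1: θ = 29.50°; offset = 10.4·tan 29.50° = 5.884 m.
Layer 2: sin θ = 0.67·sin 29.5°/0.51 = 0.6469, θ = 40.31°; offset = 24.8·tan 40.31° = 21.039 m.
Layer 3: sin θ = 0.91·sin 29.5°/0.51 = 0.8786, θ = 61.48°; offset = 19.8·tan 61.48° = 36.434 m.
Summing the layer offsets gives 63.357 m.

63.4 m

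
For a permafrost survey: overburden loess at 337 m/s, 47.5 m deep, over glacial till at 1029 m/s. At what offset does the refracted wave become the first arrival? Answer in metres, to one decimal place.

133.5 m

θ_c = arcsin(337/1029) = 19.12°, so cos θ_c = 0.9449 and tᵢ = 2h cos θ_c/V₁ = 0.2664 s.
At crossover x/V₁ = x/V₂ + tᵢ ⇒ x = tᵢ/(1/V₁ − 1/V₂) = 0.26635/(2.9674e-03 − 9.7182e-04) = 133.47 m.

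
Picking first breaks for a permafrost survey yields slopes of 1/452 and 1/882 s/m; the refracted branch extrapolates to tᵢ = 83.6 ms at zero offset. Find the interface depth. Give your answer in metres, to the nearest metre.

h = tᵢ·V₁·V₂ / (2·√(V₂²−V₁²)).
√(V₂²−V₁²) = √(882² − 452²) = 757.4 m/s.
h = 0.0836 s × 452 × 882 / (2 × 757.4) = 22.00 m.

22 m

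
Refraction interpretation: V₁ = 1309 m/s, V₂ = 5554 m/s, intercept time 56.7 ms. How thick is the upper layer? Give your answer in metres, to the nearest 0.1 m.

38.2 m

h = tᵢ·V₁·V₂ / (2·√(V₂²−V₁²)).
√(V₂²−V₁²) = √(5554² − 1309²) = 5397.5 m/s.
h = 0.0567 s × 1309 × 5554 / (2 × 5397.5) = 38.19 m.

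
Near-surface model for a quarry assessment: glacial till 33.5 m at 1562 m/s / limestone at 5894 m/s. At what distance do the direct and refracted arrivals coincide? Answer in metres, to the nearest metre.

θ_c = arcsin(1562/5894) = 15.37°, so cos θ_c = 0.9642 and tᵢ = 2h cos θ_c/V₁ = 0.0414 s.
At crossover x/V₁ = x/V₂ + tᵢ ⇒ x = tᵢ/(1/V₁ − 1/V₂) = 0.04136/(6.4020e-04 − 1.6966e-04) = 87.90 m.

88 m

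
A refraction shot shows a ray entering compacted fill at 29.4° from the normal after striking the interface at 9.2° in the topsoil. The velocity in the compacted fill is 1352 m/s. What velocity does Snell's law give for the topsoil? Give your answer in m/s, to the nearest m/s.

440 m/s

Snell's law: sin 9.2°/V₁ = sin 29.4°/V₂.
V₁ = V₂·sin 9.2°/sin 29.4° = 1352 × 0.3257 = 440.33 m/s.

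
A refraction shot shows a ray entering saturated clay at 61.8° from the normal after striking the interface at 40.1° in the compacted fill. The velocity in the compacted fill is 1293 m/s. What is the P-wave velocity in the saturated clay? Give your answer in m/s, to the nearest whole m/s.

sin 40.1° = 0.6441; sin 61.8° = 0.8813.
V₂ = V₁·(sin θ₂/sin θ₁) = 1293·(0.8813/0.6441) = 1769.11 m/s.

1769 m/s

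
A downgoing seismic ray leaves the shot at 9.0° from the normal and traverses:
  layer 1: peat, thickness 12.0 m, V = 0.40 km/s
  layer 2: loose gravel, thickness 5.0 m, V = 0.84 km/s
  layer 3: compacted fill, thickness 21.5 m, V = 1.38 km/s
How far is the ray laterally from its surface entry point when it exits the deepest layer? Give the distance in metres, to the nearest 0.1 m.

17.4 m

Apply Snell's law at each interface; in layer i the horizontal offset is hᵢ·tan θᵢ.
Layer 1: θ = 9.00°; offset = 12.0·tan 9.00° = 1.901 m.
Layer 2: sin θ = 0.84·sin 9.0°/0.40 = 0.3285, θ = 19.18°; offset = 5.0·tan 19.18° = 1.739 m.
Layer 3: sin θ = 1.38·sin 9.0°/0.40 = 0.5397, θ = 32.66°; offset = 21.5·tan 32.66° = 13.783 m.
Summing the layer offsets gives 17.423 m.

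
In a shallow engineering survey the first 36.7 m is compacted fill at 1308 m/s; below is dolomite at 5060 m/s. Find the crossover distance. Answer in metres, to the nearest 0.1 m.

θ_c = arcsin(1308/5060) = 14.98°, so cos θ_c = 0.9660 and tᵢ = 2h cos θ_c/V₁ = 0.0542 s.
At crossover x/V₁ = x/V₂ + tᵢ ⇒ x = tᵢ/(1/V₁ − 1/V₂) = 0.05421/(7.6453e-04 − 1.9763e-04) = 95.62 m.

95.6 m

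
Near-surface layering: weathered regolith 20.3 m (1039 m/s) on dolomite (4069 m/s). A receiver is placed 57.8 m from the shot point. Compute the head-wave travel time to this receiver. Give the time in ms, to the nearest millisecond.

t = x/V₂ + 2h·√(V₂²−V₁²)/(V₁V₂).
√(V₂²−V₁²) = √(4069²−1039²) = 3934.1 m/s; delay term = 2·20.3·3934.1/(1039·4069) = 0.03778 s.
t = 57.8/4069 + 0.03778 = 0.05199 s.

52 ms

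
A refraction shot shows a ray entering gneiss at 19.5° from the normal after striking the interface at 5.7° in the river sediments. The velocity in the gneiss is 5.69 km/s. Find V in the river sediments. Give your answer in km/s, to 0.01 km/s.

1.69 km/s

sin 5.7° = 0.0993; sin 19.5° = 0.3338.
V₁ = V₂·(sin θ₁/sin θ₂) = 5.69·(0.0993/0.3338) = 1.69 km/s.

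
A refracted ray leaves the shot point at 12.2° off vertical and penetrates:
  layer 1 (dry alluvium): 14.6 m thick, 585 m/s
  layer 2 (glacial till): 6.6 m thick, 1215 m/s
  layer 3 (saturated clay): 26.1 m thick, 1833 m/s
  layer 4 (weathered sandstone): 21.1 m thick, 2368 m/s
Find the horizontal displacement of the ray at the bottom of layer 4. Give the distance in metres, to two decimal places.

64.29 m

Apply Snell's law at each interface; in layer i the horizontal offset is hᵢ·tan θᵢ.
Layer 1: θ = 12.20°; offset = 14.6·tan 12.20° = 3.1566 m.
Layer 2: sin θ = 1215·sin 12.2°/585 = 0.4389, θ = 26.03°; offset = 6.6·tan 26.03° = 3.2239 m.
Layer 3: sin θ = 1833·sin 12.2°/585 = 0.6622, θ = 41.46°; offset = 26.1·tan 41.46° = 23.0622 m.
Layer 4: sin θ = 2368·sin 12.2°/585 = 0.8554, θ = 58.81°; offset = 21.1·tan 58.81° = 34.8478 m.
Σ offsets = 64.2905 m.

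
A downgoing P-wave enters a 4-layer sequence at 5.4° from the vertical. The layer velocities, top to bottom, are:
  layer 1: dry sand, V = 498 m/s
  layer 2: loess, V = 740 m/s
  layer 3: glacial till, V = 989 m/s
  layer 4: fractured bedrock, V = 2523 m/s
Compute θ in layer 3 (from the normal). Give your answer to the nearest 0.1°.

Snell's law across each interface conserves sin θ / V, so sin θ_3 = V_3·sin θ₁/V₁.
sin θ_3 = 989 × sin 5.4° / 498 = 0.1869.
θ_3 = 10.77° from the vertical.

10.8°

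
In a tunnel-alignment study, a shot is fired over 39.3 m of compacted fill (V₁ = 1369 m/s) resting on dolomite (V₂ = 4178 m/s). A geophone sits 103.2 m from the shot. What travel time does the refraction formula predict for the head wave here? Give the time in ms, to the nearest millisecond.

79 ms

θ_c = arcsin(V₁/V₂) = arcsin(1369/4178) = 19.13°, cos θ_c = 0.9448.
Intercept time tᵢ = 2h cos θ_c / V₁ = 2·39.3·0.9448/1369 = 0.05424 s.
t = x/V₂ + tᵢ = 103.2/4178 + 0.05424 = 0.07895 s.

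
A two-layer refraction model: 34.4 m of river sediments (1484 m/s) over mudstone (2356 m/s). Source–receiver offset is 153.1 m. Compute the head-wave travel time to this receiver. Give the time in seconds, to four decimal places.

0.1010 s

t = x/V₂ + 2h·√(V₂²−V₁²)/(V₁V₂).
√(V₂²−V₁²) = √(2356²−1484²) = 1829.9 m/s; delay term = 2·34.4·1829.9/(1484·2356) = 0.03601 s.
t = 153.1/2356 + 0.03601 = 0.10099 s.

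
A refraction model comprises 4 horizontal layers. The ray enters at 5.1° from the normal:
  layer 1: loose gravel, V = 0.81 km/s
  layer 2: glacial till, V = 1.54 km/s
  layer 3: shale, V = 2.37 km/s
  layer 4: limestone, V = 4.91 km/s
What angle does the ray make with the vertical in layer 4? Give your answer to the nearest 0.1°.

Snell's law across each interface conserves sin θ / V, so sin θ_4 = V_4·sin θ₁/V₁.
sin θ_4 = 4.91 × sin 5.1° / 0.81 = 0.5389.
θ_4 = 32.61° from the vertical.

32.6°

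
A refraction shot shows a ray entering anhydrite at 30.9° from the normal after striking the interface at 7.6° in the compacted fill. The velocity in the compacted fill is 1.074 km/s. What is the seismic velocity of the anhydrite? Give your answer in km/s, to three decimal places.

Snell's law: sin 7.6°/V₁ = sin 30.9°/V₂.
V₂ = V₁·sin 30.9°/sin 7.6° = 1.074 × 3.8829 = 4.170 km/s.

4.170 km/s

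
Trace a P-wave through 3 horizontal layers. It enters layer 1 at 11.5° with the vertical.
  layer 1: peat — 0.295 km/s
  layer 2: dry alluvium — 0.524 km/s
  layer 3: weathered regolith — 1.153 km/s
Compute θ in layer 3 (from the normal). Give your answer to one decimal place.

51.2°

Ray parameter p = sin 11.5° / 0.295 = 6.7582e-01 s/km.
sin θ_3 = p·V_3 = 6.7582e-01 × 1.153 = 0.7792.
θ_3 = 51.19° from the vertical.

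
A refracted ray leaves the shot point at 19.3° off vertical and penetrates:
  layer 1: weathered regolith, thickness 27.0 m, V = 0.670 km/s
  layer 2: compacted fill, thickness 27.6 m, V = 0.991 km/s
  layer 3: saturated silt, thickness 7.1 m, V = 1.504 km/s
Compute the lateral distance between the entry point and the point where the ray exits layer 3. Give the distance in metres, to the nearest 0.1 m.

32.8 m

Ray parameter p = sin 19.3° / 0.670 km/s = 4.9331e-01 s/km.
Layer 1: θ = 19.30°; offset = 27.0·tan 19.30° = 9.455 m.
Layer 2: sin θ = p·0.991 = 0.4889 → θ = 29.27°; offset = 27.6·tan 29.27° = 15.467 m.
Layer 3: sin θ = p·1.504 = 0.7419 → θ = 47.90°; offset = 7.1·tan 47.90° = 7.857 m.
Summing the layer offsets gives 32.779 m.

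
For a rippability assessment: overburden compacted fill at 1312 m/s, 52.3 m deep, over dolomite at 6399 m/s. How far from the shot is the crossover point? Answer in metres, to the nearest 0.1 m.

128.8 m

x_cross = 2h·√((V₂+V₁)/(V₂−V₁)).
(V₂+V₁)/(V₂−V₁) = (6399+1312)/(6399−1312) = 1.5158; √ = 1.2312.
x_cross = 2·52.3·1.2312 = 128.78 m.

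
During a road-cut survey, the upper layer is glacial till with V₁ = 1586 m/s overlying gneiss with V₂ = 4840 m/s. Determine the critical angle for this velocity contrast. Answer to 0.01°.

Critical incidence: sin θ_c = V₁/V₂ = 1586/4840 = 0.3277.
θ_c = arcsin 0.3277 = 19.13°.

19.13°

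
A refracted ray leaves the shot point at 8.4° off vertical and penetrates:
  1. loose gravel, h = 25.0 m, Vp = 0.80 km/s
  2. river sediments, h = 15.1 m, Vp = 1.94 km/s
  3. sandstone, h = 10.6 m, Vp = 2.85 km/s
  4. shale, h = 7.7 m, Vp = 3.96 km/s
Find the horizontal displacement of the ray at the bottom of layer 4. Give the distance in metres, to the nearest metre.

Ray parameter p = sin 8.4° / 0.80 km/s = 1.8260e-01 s/km.
Layer 1: θ = 8.40°; offset = 25.0·tan 8.40° = 3.692 m.
Layer 2: sin θ = p·1.94 = 0.3543 → θ = 20.75°; offset = 15.1·tan 20.75° = 5.720 m.
Layer 3: sin θ = p·2.85 = 0.5204 → θ = 31.36°; offset = 10.6·tan 31.36° = 6.460 m.
Layer 4: sin θ = p·3.96 = 0.7231 → θ = 46.31°; offset = 7.7·tan 46.31° = 8.061 m.
Σ offsets = 23.933 m.

24 m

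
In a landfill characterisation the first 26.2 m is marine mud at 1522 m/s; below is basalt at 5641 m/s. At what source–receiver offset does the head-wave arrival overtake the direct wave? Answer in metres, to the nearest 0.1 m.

69.1 m

θ_c = arcsin(1522/5641) = 15.65°, so cos θ_c = 0.9629 and tᵢ = 2h cos θ_c/V₁ = 0.0332 s.
At crossover x/V₁ = x/V₂ + tᵢ ⇒ x = tᵢ/(1/V₁ − 1/V₂) = 0.03315/(6.5703e-04 − 1.7727e-04) = 69.10 m.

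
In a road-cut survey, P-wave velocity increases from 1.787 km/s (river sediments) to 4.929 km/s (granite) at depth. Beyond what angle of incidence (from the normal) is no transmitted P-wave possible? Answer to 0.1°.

21.3°

At critical incidence the refracted ray runs along the interface (θ₂ = 90°), so sin θ_c = V₁/V₂.
θ_c = arcsin(1.787/4.929) = arcsin 0.3625 = 21.26°.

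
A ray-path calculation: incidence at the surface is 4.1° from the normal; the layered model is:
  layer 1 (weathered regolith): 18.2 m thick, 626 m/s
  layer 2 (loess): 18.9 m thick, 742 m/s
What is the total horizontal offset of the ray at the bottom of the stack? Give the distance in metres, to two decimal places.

2.91 m

Apply Snell's law at each interface; in layer i the horizontal offset is hᵢ·tan θᵢ.
Layer 1: θ = 4.10°; offset = 18.2·tan 4.10° = 1.3046 m.
Layer 2: sin θ = 742·sin 4.1°/626 = 0.0847, θ = 4.86°; offset = 18.9·tan 4.86° = 1.6075 m.
Total horizontal offset = 2.9121 m.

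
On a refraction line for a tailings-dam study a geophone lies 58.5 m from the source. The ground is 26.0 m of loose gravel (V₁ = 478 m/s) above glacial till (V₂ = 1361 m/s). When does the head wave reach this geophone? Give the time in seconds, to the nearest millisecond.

θ_c = arcsin(V₁/V₂) = arcsin(478/1361) = 20.56°, cos θ_c = 0.9363.
Intercept time tᵢ = 2h cos θ_c / V₁ = 2·26.0·0.9363/478 = 0.10186 s.
t = x/V₂ + tᵢ = 58.5/1361 + 0.10186 = 0.14484 s.

0.145 s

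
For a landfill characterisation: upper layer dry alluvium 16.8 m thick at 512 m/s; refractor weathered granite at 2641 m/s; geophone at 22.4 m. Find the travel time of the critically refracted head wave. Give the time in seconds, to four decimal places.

θ_c = arcsin(V₁/V₂) = arcsin(512/2641) = 11.18°, cos θ_c = 0.9810.
Intercept time tᵢ = 2h cos θ_c / V₁ = 2·16.8·0.9810/512 = 0.06438 s.
t = x/V₂ + tᵢ = 22.4/2641 + 0.06438 = 0.07286 s.

0.0729 s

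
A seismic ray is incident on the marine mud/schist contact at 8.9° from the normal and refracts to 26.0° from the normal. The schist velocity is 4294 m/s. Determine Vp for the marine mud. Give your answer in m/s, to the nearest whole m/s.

Snell's law: sin 8.9°/V₁ = sin 26.0°/V₂.
V₁ = V₂·sin 8.9°/sin 26.0° = 4294 × 0.3529 = 1515.44 m/s.

1515 m/s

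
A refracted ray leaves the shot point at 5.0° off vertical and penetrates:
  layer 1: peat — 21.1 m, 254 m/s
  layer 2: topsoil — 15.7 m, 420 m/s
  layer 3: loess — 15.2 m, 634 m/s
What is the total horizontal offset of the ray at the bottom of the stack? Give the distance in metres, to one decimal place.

7.5 m

p = sin θ₁/V₁ = sin 5.0°/254 = 3.4313e-04 s/m is conserved through the stack.
Layer 1: θ = 5.00°; offset = 21.1·tan 5.00° = 1.846 m.
Layer 2: sin θ = p·420 = 0.1441 → θ = 8.29°; offset = 15.7·tan 8.29° = 2.286 m.
Layer 3: sin θ = p·634 = 0.2175 → θ = 12.56°; offset = 15.2·tan 12.56° = 3.388 m.
Total horizontal offset = 7.520 m.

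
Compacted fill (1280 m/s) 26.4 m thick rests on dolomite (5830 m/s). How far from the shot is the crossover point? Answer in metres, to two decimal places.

66.00 m

x_cross = 2h·√((V₂+V₁)/(V₂−V₁)).
(V₂+V₁)/(V₂−V₁) = (5830+1280)/(5830−1280) = 1.5626; √ = 1.2501.
x_cross = 2·26.4·1.2501 = 66.00 m.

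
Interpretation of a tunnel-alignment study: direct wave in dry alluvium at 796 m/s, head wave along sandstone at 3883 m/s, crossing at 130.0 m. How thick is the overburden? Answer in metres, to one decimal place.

52.8 m

x_cross = 2h·√((V₂+V₁)/(V₂−V₁)) → h = x_cross / (2·√((V₂+V₁)/(V₂−V₁))).
√((V₂+V₁)/(V₂−V₁)) = √((3883+796)/(3883−796)) = 1.2311.
h = 130.0 / (2·1.2311) = 52.80 m.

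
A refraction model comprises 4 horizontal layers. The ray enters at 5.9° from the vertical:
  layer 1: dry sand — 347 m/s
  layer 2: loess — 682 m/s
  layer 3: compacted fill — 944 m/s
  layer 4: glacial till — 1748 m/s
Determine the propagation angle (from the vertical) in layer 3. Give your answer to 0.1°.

16.2°

Snell's law across each interface conserves sin θ / V, so sin θ_3 = V_3·sin θ₁/V₁.
sin θ_3 = 944 × sin 5.9° / 347 = 0.2796.
θ_3 = arcsin 0.2796 = 16.24°.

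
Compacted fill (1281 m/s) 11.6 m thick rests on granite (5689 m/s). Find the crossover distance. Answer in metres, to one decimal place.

29.2 m

x_cross = 2h·√((V₂+V₁)/(V₂−V₁)).
(V₂+V₁)/(V₂−V₁) = (5689+1281)/(5689−1281) = 1.5812; √ = 1.2575.
x_cross = 2·11.6·1.2575 = 29.17 m.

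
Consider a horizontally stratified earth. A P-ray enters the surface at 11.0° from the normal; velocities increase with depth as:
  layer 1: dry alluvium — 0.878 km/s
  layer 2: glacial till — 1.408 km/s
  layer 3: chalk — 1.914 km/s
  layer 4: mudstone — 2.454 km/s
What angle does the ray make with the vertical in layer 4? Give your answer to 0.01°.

Snell's law across each interface conserves sin θ / V, so sin θ_4 = V_4·sin θ₁/V₁.
sin θ_4 = 2.454 × sin 11.0° / 0.878 = 0.5333.
θ_4 = arcsin 0.5333 = 32.23°.

32.23°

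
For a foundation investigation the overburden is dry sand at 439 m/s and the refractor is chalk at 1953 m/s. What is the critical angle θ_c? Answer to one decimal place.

At critical incidence the refracted ray runs along the interface (θ₂ = 90°), so sin θ_c = V₁/V₂.
θ_c = arcsin(439/1953) = arcsin 0.2248 = 12.99°.

13.0°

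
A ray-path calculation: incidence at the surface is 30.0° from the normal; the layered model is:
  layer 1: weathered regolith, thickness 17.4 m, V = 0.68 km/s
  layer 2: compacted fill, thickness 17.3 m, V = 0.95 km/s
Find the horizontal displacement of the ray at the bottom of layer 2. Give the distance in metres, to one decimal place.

Ray parameter p = sin 30.0° / 0.68 km/s = 7.3529e-01 s/km.
Layer 1: θ = 30.00°; offset = 17.4·tan 30.00° = 10.046 m.
Layer 2: sin θ = p·0.95 = 0.6985 → θ = 44.31°; offset = 17.3·tan 44.31° = 16.888 m.
Summing the layer offsets gives 26.934 m.

26.9 m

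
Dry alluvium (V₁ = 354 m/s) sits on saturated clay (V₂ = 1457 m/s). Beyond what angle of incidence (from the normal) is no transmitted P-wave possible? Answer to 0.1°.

Critical incidence: sin θ_c = V₁/V₂ = 354/1457 = 0.2430.
θ_c = arcsin 0.2430 = 14.06°.

14.1°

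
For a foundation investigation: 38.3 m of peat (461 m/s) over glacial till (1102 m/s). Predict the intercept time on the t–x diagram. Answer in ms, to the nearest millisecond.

tᵢ = 2h·√(V₂²−V₁²)/(V₁V₂).
√(V₂²−V₁²) = √(1102²−461²) = 1000.9 m/s.
tᵢ = 2·38.3·1000.9/(461·1102) = 0.15092 s.

151 ms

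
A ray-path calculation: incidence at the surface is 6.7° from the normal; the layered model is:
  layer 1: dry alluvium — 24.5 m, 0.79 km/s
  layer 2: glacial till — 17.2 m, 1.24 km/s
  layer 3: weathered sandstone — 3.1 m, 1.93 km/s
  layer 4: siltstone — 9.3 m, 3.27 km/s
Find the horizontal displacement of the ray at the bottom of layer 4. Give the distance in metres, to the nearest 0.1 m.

p = sin θ₁/V₁ = sin 6.7°/0.79 = 1.4768e-01 s/km is conserved through the stack.
Layer 1: θ = 6.70°; offset = 24.5·tan 6.70° = 2.878 m.
Layer 2: sin θ = p·1.24 = 0.1831 → θ = 10.55°; offset = 17.2·tan 10.55° = 3.204 m.
Layer 3: sin θ = p·1.93 = 0.2850 → θ = 16.56°; offset = 3.1·tan 16.56° = 0.922 m.
Layer 4: sin θ = p·3.27 = 0.4829 → θ = 28.88°; offset = 9.3·tan 28.88° = 5.129 m.
Summing the layer offsets gives 12.133 m.

12.1 m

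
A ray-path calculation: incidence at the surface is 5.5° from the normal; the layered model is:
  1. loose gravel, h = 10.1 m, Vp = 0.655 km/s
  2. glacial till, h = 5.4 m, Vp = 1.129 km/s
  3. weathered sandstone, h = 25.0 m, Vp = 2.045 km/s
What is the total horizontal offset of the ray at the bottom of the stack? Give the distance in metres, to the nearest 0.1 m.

p = sin θ₁/V₁ = sin 5.5°/0.655 = 1.4633e-01 s/km is conserved through the stack.
Layer 1: θ = 5.50°; offset = 10.1·tan 5.50° = 0.973 m.
Layer 2: sin θ = p·1.129 = 0.1652 → θ = 9.51°; offset = 5.4·tan 9.51° = 0.905 m.
Layer 3: sin θ = p·2.045 = 0.2992 → θ = 17.41°; offset = 25.0·tan 17.41° = 7.840 m.
Summing the layer offsets gives 9.717 m.

9.7 m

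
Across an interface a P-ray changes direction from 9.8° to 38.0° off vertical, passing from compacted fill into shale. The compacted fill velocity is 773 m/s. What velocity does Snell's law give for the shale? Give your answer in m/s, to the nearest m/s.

Snell's law: sin 9.8°/V₁ = sin 38.0°/V₂.
V₂ = V₁·sin 38.0°/sin 9.8° = 773 × 3.6171 = 2796.00 m/s.

2796 m/s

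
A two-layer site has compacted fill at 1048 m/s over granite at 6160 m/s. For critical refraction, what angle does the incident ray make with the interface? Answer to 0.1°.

80.2°

At critical incidence the refracted ray runs along the interface (θ₂ = 90°), so sin θ_c = V₁/V₂.
θ_c = arcsin(1048/6160) = arcsin 0.1701 = 9.80°.
Measured from the interface: 90° − 9.80° = 80.20°.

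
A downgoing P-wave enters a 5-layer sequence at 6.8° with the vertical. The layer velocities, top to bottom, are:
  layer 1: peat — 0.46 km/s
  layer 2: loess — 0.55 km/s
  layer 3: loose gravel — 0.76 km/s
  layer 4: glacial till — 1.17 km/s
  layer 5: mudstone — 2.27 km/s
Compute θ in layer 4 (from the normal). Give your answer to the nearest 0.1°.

Snell's law across each interface conserves sin θ / V, so sin θ_4 = V_4·sin θ₁/V₁.
sin θ_4 = 1.17 × sin 6.8° / 0.46 = 0.3012.
θ_4 = 17.53° from the vertical.

17.5°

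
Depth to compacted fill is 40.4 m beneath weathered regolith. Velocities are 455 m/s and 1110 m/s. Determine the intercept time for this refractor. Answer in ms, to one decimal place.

162.0 ms

θ_c = arcsin(V₁/V₂) = arcsin(455/1110) = 24.20°; cos θ_c = 0.9121.
tᵢ = 2h·cos θ_c / V₁ = 2·40.4·0.9121 / 455 = 0.16198 s.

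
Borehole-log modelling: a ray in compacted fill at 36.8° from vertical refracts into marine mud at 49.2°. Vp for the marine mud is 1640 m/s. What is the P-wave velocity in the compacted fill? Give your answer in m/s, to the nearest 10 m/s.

1300 m/s

Snell's law: sin 36.8°/V₁ = sin 49.2°/V₂.
V₁ = V₂·sin 36.8°/sin 49.2° = 1640 × 0.7913 = 1297.76 m/s.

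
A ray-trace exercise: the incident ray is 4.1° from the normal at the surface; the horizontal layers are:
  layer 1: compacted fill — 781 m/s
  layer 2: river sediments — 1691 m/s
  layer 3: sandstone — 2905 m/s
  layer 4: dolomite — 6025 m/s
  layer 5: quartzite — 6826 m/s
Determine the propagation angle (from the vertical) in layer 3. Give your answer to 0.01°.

Snell's law across each interface conserves sin θ / V, so sin θ_3 = V_3·sin θ₁/V₁.
sin θ_3 = 2905 × sin 4.1° / 781 = 0.2659.
θ_3 = arcsin 0.2659 = 15.42°.

15.42°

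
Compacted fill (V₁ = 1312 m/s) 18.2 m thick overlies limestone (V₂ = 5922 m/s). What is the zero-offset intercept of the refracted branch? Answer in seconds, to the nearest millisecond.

0.027 s

tᵢ = 2h·√(V₂²−V₁²)/(V₁V₂).
√(V₂²−V₁²) = √(5922²−1312²) = 5774.8 m/s.
tᵢ = 2·18.2·5774.8/(1312·5922) = 0.02705 s.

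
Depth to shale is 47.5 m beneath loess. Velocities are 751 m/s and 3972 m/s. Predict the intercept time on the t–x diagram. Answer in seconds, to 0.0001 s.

0.1242 s

tᵢ = 2h·√(V₂²−V₁²)/(V₁V₂).
√(V₂²−V₁²) = √(3972²−751²) = 3900.4 m/s.
tᵢ = 2·47.5·3900.4/(751·3972) = 0.12422 s.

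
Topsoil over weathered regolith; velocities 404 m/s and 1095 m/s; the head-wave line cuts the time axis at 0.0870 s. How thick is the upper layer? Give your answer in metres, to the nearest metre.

19 m

θ_c = arcsin(404/1095) = 21.65°; cos θ_c = 0.9294.
tᵢ = 2h cos θ_c/V₁ ⇒ h = tᵢ·V₁/(2 cos θ_c) = 0.087·404/(2·0.9294) = 18.91 m.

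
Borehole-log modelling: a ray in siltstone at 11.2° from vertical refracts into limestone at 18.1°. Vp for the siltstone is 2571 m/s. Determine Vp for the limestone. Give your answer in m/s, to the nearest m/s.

sin 11.2° = 0.1942; sin 18.1° = 0.3107.
V₂ = V₁·(sin θ₂/sin θ₁) = 2571·(0.3107/0.1942) = 4112.30 m/s.

4112 m/s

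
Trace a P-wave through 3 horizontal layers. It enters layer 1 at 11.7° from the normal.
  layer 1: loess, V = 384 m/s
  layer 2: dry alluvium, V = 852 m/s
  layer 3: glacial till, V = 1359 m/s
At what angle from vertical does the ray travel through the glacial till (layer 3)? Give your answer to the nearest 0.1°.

Ray parameter p = sin 11.7° / 384 = 5.2809e-04 s/m.
sin θ_3 = p·V_3 = 5.2809e-04 × 1359 = 0.7177.
θ_3 = arcsin 0.7177 = 45.86°.

45.9°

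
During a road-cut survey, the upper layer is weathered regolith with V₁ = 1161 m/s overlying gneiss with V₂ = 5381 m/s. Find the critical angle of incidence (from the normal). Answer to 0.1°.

Critical incidence: sin θ_c = V₁/V₂ = 1161/5381 = 0.2158.
θ_c = arcsin 0.2158 = 12.46°.

12.5°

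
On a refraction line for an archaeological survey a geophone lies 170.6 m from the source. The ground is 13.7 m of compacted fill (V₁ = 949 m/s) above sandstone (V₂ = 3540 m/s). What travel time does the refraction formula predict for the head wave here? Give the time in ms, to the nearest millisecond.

76 ms

t = x/V₂ + 2h·√(V₂²−V₁²)/(V₁V₂).
√(V₂²−V₁²) = √(3540²−949²) = 3410.4 m/s; delay term = 2·13.7·3410.4/(949·3540) = 0.02782 s.
t = 170.6/3540 + 0.02782 = 0.07601 s.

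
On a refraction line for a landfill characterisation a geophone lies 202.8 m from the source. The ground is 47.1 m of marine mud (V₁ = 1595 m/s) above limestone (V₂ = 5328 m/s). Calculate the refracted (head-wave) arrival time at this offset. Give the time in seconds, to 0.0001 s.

t = x/V₂ + 2h·√(V₂²−V₁²)/(V₁V₂).
√(V₂²−V₁²) = √(5328²−1595²) = 5083.7 m/s; delay term = 2·47.1·5083.7/(1595·5328) = 0.05635 s.
t = 202.8/5328 + 0.05635 = 0.09441 s.

0.0944 s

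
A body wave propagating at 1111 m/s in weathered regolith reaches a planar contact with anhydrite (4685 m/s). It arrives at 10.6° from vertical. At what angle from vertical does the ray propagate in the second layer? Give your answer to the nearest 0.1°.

sin θ₁/V₁ = sin θ₂/V₂ ⇒ sin θ₂ = 4685·sin 10.6°/1111 = 4685·0.1840/1111 = 0.7757.
θ₂ = sin⁻¹(0.7757) = 50.87° (from vertical).

50.9°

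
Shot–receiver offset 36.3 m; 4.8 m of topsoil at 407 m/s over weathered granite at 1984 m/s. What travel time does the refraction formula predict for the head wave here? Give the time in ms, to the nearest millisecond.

t = x/V₂ + 2h·√(V₂²−V₁²)/(V₁V₂).
√(V₂²−V₁²) = √(1984²−407²) = 1941.8 m/s; delay term = 2·4.8·1941.8/(407·1984) = 0.02309 s.
t = 36.3/1984 + 0.02309 = 0.04138 s.

41 ms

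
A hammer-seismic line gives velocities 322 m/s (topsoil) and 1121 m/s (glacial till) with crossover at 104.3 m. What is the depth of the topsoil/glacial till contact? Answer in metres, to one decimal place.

38.8 m

x_cross = 2h·√((V₂+V₁)/(V₂−V₁)) → h = x_cross / (2·√((V₂+V₁)/(V₂−V₁))).
√((V₂+V₁)/(V₂−V₁)) = √((1121+322)/(1121−322)) = 1.3439.
h = 104.3 / (2·1.3439) = 38.81 m.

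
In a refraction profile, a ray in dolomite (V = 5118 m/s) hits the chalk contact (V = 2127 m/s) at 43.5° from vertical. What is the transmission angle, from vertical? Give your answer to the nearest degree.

17°

Snell's law: sin θ₂ = (V₂/V₁)·sin θ₁ = (2127/5118)·sin 43.5° = 0.2861.
θ₂ = arcsin 0.2861 = 16.62° from the normal.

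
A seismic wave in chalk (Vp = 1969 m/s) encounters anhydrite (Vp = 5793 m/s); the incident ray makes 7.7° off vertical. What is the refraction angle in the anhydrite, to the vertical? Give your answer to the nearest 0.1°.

23.2°

Snell's law: sin θ₂ = (V₂/V₁)·sin θ₁ = (5793/1969)·sin 7.7° = 0.3942.
θ₂ = sin⁻¹(0.3942) = 23.22° (from vertical).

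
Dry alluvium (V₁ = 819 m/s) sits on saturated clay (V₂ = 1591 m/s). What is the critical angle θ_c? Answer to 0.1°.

At critical incidence the refracted ray runs along the interface (θ₂ = 90°), so sin θ_c = V₁/V₂.
θ_c = arcsin(819/1591) = arcsin 0.5148 = 30.98°.

31.0°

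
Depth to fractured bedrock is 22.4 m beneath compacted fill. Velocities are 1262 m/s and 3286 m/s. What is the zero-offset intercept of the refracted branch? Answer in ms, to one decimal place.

tᵢ = 2h·√(V₂²−V₁²)/(V₁V₂).
√(V₂²−V₁²) = √(3286²−1262²) = 3034.0 m/s.
tᵢ = 2·22.4·3034.0/(1262·3286) = 0.03278 s.

32.8 ms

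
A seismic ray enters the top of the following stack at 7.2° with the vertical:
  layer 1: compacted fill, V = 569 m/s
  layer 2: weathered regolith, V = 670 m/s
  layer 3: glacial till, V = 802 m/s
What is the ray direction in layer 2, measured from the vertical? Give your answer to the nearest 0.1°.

Snell's law across each interface conserves sin θ / V, so sin θ_2 = V_2·sin θ₁/V₁.
sin θ_2 = 670 × sin 7.2° / 569 = 0.1476.
θ_2 = arcsin 0.1476 = 8.49°.

8.5°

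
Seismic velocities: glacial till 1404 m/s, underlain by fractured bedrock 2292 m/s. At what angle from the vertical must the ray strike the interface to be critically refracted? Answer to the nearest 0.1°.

Critical incidence: sin θ_c = V₁/V₂ = 1404/2292 = 0.6126.
θ_c = arcsin 0.6126 = 37.78°.

37.8°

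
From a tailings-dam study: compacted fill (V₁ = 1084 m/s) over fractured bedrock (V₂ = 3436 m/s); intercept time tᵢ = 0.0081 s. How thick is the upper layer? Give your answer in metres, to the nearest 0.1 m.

4.6 m

h = tᵢ·V₁·V₂ / (2·√(V₂²−V₁²)).
√(V₂²−V₁²) = √(3436² − 1084²) = 3260.5 m/s.
h = 0.0081 s × 1084 × 3436 / (2 × 3260.5) = 4.63 m.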